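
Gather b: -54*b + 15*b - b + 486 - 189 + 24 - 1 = 320 - 40*b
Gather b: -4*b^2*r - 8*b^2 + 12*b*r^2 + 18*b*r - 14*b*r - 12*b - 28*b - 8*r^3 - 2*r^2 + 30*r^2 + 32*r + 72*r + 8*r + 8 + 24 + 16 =b^2*(-4*r - 8) + b*(12*r^2 + 4*r - 40) - 8*r^3 + 28*r^2 + 112*r + 48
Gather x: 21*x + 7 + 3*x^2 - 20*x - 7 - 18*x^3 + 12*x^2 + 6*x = -18*x^3 + 15*x^2 + 7*x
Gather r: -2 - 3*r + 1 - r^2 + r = -r^2 - 2*r - 1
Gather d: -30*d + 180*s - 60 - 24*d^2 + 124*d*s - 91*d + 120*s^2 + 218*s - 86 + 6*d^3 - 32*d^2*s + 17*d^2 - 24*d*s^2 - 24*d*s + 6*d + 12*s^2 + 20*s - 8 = 6*d^3 + d^2*(-32*s - 7) + d*(-24*s^2 + 100*s - 115) + 132*s^2 + 418*s - 154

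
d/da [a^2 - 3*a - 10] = 2*a - 3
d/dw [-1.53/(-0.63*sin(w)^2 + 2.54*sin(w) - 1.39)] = (3.8862 - 1.9278*sin(w))*cos(w)/(0.63*sin(w)^2 - 2.54*sin(w) + 1.39)^2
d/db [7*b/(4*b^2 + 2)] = 7*(1 - 2*b^2)/(2*(4*b^4 + 4*b^2 + 1))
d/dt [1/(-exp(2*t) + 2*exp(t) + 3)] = 2*(exp(t) - 1)*exp(t)/(-exp(2*t) + 2*exp(t) + 3)^2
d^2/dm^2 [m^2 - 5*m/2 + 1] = 2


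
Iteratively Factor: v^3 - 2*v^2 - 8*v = (v + 2)*(v^2 - 4*v) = v*(v + 2)*(v - 4)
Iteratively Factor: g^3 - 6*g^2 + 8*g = (g - 4)*(g^2 - 2*g) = (g - 4)*(g - 2)*(g)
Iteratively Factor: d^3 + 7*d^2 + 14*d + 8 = (d + 4)*(d^2 + 3*d + 2) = (d + 2)*(d + 4)*(d + 1)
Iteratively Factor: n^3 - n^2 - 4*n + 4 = (n + 2)*(n^2 - 3*n + 2) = (n - 2)*(n + 2)*(n - 1)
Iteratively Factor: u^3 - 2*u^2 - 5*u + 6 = (u - 1)*(u^2 - u - 6) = (u - 3)*(u - 1)*(u + 2)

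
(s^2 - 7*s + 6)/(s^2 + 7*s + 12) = (s^2 - 7*s + 6)/(s^2 + 7*s + 12)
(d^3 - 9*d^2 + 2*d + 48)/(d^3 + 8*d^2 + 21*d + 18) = (d^2 - 11*d + 24)/(d^2 + 6*d + 9)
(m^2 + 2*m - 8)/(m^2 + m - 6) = (m + 4)/(m + 3)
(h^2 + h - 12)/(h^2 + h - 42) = (h^2 + h - 12)/(h^2 + h - 42)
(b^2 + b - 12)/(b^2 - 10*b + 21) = (b + 4)/(b - 7)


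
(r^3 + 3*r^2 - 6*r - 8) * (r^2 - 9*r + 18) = r^5 - 6*r^4 - 15*r^3 + 100*r^2 - 36*r - 144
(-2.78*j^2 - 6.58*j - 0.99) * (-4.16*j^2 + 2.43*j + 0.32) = 11.5648*j^4 + 20.6174*j^3 - 12.7606*j^2 - 4.5113*j - 0.3168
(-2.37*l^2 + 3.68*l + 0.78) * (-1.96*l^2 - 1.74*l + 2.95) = 4.6452*l^4 - 3.089*l^3 - 14.9235*l^2 + 9.4988*l + 2.301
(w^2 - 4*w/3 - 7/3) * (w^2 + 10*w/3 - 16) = w^4 + 2*w^3 - 205*w^2/9 + 122*w/9 + 112/3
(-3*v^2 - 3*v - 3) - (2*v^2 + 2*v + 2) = -5*v^2 - 5*v - 5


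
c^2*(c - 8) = c^3 - 8*c^2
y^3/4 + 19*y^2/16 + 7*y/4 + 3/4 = (y/4 + 1/2)*(y + 3/4)*(y + 2)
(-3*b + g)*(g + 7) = -3*b*g - 21*b + g^2 + 7*g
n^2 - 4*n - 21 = (n - 7)*(n + 3)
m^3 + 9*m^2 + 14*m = m*(m + 2)*(m + 7)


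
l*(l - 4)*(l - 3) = l^3 - 7*l^2 + 12*l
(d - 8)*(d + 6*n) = d^2 + 6*d*n - 8*d - 48*n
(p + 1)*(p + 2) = p^2 + 3*p + 2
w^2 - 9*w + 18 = (w - 6)*(w - 3)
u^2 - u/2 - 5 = (u - 5/2)*(u + 2)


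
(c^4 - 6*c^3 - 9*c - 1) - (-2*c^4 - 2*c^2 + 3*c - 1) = 3*c^4 - 6*c^3 + 2*c^2 - 12*c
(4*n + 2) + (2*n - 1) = 6*n + 1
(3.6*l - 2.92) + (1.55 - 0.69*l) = 2.91*l - 1.37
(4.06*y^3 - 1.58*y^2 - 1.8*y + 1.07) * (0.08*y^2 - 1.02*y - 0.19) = 0.3248*y^5 - 4.2676*y^4 + 0.6962*y^3 + 2.2218*y^2 - 0.7494*y - 0.2033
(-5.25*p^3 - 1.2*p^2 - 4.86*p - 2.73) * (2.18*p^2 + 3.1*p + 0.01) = -11.445*p^5 - 18.891*p^4 - 14.3673*p^3 - 21.0294*p^2 - 8.5116*p - 0.0273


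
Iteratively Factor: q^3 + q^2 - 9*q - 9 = (q + 1)*(q^2 - 9) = (q + 1)*(q + 3)*(q - 3)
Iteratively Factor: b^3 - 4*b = (b + 2)*(b^2 - 2*b) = b*(b + 2)*(b - 2)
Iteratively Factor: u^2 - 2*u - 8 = (u - 4)*(u + 2)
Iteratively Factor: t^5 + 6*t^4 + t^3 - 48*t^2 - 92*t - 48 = (t - 3)*(t^4 + 9*t^3 + 28*t^2 + 36*t + 16) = (t - 3)*(t + 2)*(t^3 + 7*t^2 + 14*t + 8) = (t - 3)*(t + 2)^2*(t^2 + 5*t + 4) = (t - 3)*(t + 1)*(t + 2)^2*(t + 4)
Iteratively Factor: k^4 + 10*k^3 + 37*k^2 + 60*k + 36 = (k + 3)*(k^3 + 7*k^2 + 16*k + 12) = (k + 3)^2*(k^2 + 4*k + 4) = (k + 2)*(k + 3)^2*(k + 2)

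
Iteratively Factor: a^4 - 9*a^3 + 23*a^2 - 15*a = (a)*(a^3 - 9*a^2 + 23*a - 15) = a*(a - 1)*(a^2 - 8*a + 15) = a*(a - 5)*(a - 1)*(a - 3)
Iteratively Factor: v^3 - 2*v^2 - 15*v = (v)*(v^2 - 2*v - 15) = v*(v + 3)*(v - 5)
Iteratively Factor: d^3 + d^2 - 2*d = (d - 1)*(d^2 + 2*d) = (d - 1)*(d + 2)*(d)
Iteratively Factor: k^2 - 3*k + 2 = (k - 2)*(k - 1)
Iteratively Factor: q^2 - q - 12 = (q - 4)*(q + 3)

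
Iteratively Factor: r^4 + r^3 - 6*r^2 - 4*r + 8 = (r + 2)*(r^3 - r^2 - 4*r + 4) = (r - 1)*(r + 2)*(r^2 - 4) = (r - 1)*(r + 2)^2*(r - 2)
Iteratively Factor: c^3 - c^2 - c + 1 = (c + 1)*(c^2 - 2*c + 1) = (c - 1)*(c + 1)*(c - 1)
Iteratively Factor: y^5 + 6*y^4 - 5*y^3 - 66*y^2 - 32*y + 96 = (y + 4)*(y^4 + 2*y^3 - 13*y^2 - 14*y + 24) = (y - 1)*(y + 4)*(y^3 + 3*y^2 - 10*y - 24) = (y - 3)*(y - 1)*(y + 4)*(y^2 + 6*y + 8) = (y - 3)*(y - 1)*(y + 4)^2*(y + 2)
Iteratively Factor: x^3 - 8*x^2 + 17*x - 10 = (x - 5)*(x^2 - 3*x + 2) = (x - 5)*(x - 1)*(x - 2)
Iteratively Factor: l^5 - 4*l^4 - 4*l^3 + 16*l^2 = (l + 2)*(l^4 - 6*l^3 + 8*l^2) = l*(l + 2)*(l^3 - 6*l^2 + 8*l) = l*(l - 4)*(l + 2)*(l^2 - 2*l) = l*(l - 4)*(l - 2)*(l + 2)*(l)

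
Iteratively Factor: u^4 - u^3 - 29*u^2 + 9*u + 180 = (u - 5)*(u^3 + 4*u^2 - 9*u - 36) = (u - 5)*(u + 3)*(u^2 + u - 12) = (u - 5)*(u - 3)*(u + 3)*(u + 4)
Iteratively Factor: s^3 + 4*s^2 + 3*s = (s + 3)*(s^2 + s) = (s + 1)*(s + 3)*(s)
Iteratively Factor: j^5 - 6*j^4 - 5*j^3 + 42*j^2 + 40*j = (j - 4)*(j^4 - 2*j^3 - 13*j^2 - 10*j) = j*(j - 4)*(j^3 - 2*j^2 - 13*j - 10) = j*(j - 4)*(j + 2)*(j^2 - 4*j - 5) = j*(j - 4)*(j + 1)*(j + 2)*(j - 5)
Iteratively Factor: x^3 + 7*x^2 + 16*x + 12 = (x + 3)*(x^2 + 4*x + 4) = (x + 2)*(x + 3)*(x + 2)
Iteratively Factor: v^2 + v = (v)*(v + 1)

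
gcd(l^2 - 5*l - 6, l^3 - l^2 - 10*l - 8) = l + 1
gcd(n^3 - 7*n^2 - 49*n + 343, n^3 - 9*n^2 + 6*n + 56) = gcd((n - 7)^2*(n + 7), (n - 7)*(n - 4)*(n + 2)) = n - 7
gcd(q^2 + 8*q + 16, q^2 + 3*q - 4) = q + 4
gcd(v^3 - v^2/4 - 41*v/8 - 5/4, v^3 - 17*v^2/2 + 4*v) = 1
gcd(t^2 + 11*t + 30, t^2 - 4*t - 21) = 1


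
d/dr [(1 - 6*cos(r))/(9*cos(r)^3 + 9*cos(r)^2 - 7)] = -3*(21*cos(r) + 9*cos(2*r)/2 + 9*cos(3*r) + 37/2)*sin(r)/(9*cos(r)^3 + 9*cos(r)^2 - 7)^2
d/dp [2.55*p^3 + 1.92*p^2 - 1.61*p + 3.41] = 7.65*p^2 + 3.84*p - 1.61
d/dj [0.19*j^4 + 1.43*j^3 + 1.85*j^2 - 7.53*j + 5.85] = 0.76*j^3 + 4.29*j^2 + 3.7*j - 7.53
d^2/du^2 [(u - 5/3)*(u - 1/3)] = 2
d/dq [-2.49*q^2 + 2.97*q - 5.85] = 2.97 - 4.98*q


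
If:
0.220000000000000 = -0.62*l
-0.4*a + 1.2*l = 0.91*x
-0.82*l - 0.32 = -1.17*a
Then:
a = 0.02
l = -0.35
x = -0.48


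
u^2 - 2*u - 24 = (u - 6)*(u + 4)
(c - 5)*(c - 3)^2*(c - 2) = c^4 - 13*c^3 + 61*c^2 - 123*c + 90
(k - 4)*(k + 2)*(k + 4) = k^3 + 2*k^2 - 16*k - 32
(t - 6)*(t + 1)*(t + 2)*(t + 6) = t^4 + 3*t^3 - 34*t^2 - 108*t - 72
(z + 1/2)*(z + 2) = z^2 + 5*z/2 + 1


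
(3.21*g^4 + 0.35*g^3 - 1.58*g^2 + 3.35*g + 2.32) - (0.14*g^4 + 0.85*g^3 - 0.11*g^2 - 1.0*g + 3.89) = 3.07*g^4 - 0.5*g^3 - 1.47*g^2 + 4.35*g - 1.57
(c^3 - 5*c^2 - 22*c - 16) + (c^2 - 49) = c^3 - 4*c^2 - 22*c - 65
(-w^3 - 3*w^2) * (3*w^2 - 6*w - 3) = -3*w^5 - 3*w^4 + 21*w^3 + 9*w^2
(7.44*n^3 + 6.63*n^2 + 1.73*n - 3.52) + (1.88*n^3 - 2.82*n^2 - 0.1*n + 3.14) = 9.32*n^3 + 3.81*n^2 + 1.63*n - 0.38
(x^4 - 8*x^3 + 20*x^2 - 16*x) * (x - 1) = x^5 - 9*x^4 + 28*x^3 - 36*x^2 + 16*x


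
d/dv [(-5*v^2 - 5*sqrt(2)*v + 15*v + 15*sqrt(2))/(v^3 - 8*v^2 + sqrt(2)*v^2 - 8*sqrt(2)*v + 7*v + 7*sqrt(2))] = 5*(v^2 - 6*v + 17)/(v^4 - 16*v^3 + 78*v^2 - 112*v + 49)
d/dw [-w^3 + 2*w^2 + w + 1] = -3*w^2 + 4*w + 1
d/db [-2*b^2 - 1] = -4*b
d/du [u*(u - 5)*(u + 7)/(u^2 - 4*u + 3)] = (u^4 - 8*u^3 + 36*u^2 + 12*u - 105)/(u^4 - 8*u^3 + 22*u^2 - 24*u + 9)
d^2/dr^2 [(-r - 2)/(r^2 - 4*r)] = 2*(r*(r - 4)*(3*r - 2) - 4*(r - 2)^2*(r + 2))/(r^3*(r - 4)^3)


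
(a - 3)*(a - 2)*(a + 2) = a^3 - 3*a^2 - 4*a + 12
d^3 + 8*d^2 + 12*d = d*(d + 2)*(d + 6)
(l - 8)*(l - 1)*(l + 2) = l^3 - 7*l^2 - 10*l + 16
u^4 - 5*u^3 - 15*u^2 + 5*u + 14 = (u - 7)*(u - 1)*(u + 1)*(u + 2)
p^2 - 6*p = p*(p - 6)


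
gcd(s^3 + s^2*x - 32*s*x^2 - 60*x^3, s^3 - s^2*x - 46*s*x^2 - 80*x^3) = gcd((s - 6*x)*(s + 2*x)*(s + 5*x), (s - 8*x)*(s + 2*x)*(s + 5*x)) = s^2 + 7*s*x + 10*x^2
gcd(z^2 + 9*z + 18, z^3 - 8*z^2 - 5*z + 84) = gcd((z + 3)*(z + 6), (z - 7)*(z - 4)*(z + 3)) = z + 3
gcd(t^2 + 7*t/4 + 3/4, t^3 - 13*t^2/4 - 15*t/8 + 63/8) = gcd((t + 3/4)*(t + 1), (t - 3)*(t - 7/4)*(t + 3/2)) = 1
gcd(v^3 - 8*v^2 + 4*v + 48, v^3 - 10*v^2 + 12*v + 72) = v^2 - 4*v - 12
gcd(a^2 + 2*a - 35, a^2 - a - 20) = a - 5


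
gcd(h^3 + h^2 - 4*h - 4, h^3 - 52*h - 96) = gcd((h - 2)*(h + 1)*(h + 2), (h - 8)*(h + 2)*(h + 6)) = h + 2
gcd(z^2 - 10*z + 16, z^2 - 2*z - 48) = z - 8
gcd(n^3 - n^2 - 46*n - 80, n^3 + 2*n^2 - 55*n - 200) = n^2 - 3*n - 40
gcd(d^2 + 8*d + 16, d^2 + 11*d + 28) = d + 4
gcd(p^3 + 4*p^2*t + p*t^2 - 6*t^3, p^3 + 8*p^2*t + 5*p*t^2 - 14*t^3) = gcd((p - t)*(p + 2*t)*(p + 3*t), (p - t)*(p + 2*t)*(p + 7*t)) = p^2 + p*t - 2*t^2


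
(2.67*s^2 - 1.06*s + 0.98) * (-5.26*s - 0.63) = -14.0442*s^3 + 3.8935*s^2 - 4.487*s - 0.6174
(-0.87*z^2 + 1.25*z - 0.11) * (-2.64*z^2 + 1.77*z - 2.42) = 2.2968*z^4 - 4.8399*z^3 + 4.6083*z^2 - 3.2197*z + 0.2662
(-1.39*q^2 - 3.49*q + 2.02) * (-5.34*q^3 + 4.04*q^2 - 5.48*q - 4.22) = 7.4226*q^5 + 13.021*q^4 - 17.2692*q^3 + 33.1518*q^2 + 3.6582*q - 8.5244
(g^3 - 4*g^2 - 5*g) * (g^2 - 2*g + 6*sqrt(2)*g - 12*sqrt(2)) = g^5 - 6*g^4 + 6*sqrt(2)*g^4 - 36*sqrt(2)*g^3 + 3*g^3 + 10*g^2 + 18*sqrt(2)*g^2 + 60*sqrt(2)*g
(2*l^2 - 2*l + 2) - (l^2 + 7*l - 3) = l^2 - 9*l + 5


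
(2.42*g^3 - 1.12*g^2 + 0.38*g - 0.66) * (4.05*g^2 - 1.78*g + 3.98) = 9.801*g^5 - 8.8436*g^4 + 13.1642*g^3 - 7.807*g^2 + 2.6872*g - 2.6268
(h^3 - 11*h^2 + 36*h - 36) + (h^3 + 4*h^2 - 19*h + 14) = 2*h^3 - 7*h^2 + 17*h - 22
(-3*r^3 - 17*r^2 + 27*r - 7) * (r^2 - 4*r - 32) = -3*r^5 - 5*r^4 + 191*r^3 + 429*r^2 - 836*r + 224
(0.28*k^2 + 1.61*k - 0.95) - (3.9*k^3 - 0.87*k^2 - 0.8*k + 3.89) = -3.9*k^3 + 1.15*k^2 + 2.41*k - 4.84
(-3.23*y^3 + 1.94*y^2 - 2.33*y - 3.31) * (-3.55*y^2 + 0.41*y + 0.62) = 11.4665*y^5 - 8.2113*y^4 + 7.0643*y^3 + 11.998*y^2 - 2.8017*y - 2.0522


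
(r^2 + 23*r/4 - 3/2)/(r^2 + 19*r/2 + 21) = (4*r - 1)/(2*(2*r + 7))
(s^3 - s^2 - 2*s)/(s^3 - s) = (s - 2)/(s - 1)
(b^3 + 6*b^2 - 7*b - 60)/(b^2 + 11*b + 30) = (b^2 + b - 12)/(b + 6)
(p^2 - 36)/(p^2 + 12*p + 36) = (p - 6)/(p + 6)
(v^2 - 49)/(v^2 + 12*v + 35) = (v - 7)/(v + 5)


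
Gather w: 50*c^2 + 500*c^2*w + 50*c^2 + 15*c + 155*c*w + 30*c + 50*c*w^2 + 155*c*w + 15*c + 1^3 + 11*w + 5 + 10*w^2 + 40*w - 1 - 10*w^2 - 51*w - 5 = 100*c^2 + 50*c*w^2 + 60*c + w*(500*c^2 + 310*c)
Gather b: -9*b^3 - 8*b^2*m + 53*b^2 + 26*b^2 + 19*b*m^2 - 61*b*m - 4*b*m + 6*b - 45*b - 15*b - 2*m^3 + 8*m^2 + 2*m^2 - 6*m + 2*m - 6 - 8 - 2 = -9*b^3 + b^2*(79 - 8*m) + b*(19*m^2 - 65*m - 54) - 2*m^3 + 10*m^2 - 4*m - 16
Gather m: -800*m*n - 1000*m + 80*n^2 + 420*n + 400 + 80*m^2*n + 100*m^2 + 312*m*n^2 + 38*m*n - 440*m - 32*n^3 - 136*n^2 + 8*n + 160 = m^2*(80*n + 100) + m*(312*n^2 - 762*n - 1440) - 32*n^3 - 56*n^2 + 428*n + 560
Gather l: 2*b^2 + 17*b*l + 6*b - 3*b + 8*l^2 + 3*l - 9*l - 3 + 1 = 2*b^2 + 3*b + 8*l^2 + l*(17*b - 6) - 2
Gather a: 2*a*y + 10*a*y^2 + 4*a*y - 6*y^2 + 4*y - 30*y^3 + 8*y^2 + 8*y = a*(10*y^2 + 6*y) - 30*y^3 + 2*y^2 + 12*y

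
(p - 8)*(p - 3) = p^2 - 11*p + 24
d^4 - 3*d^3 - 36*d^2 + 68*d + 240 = (d - 6)*(d - 4)*(d + 2)*(d + 5)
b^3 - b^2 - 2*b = b*(b - 2)*(b + 1)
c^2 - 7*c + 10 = (c - 5)*(c - 2)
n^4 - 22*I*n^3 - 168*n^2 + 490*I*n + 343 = (n - 7*I)^3*(n - I)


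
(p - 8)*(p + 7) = p^2 - p - 56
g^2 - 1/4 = (g - 1/2)*(g + 1/2)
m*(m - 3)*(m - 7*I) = m^3 - 3*m^2 - 7*I*m^2 + 21*I*m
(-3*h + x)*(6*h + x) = -18*h^2 + 3*h*x + x^2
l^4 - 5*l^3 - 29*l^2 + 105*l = l*(l - 7)*(l - 3)*(l + 5)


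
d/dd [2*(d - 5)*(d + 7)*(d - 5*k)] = 6*d^2 - 20*d*k + 8*d - 20*k - 70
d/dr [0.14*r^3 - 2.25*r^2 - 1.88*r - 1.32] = 0.42*r^2 - 4.5*r - 1.88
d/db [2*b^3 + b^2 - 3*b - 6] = 6*b^2 + 2*b - 3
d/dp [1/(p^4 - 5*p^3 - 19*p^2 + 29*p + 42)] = (-4*p^3 + 15*p^2 + 38*p - 29)/(p^4 - 5*p^3 - 19*p^2 + 29*p + 42)^2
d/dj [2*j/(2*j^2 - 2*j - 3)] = 2*(-2*j^2 - 3)/(4*j^4 - 8*j^3 - 8*j^2 + 12*j + 9)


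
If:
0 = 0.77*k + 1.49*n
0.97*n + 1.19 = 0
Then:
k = 2.37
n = -1.23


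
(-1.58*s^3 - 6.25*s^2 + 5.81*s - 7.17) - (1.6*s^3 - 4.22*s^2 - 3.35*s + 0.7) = -3.18*s^3 - 2.03*s^2 + 9.16*s - 7.87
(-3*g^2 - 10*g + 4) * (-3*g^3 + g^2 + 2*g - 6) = 9*g^5 + 27*g^4 - 28*g^3 + 2*g^2 + 68*g - 24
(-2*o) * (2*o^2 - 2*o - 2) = -4*o^3 + 4*o^2 + 4*o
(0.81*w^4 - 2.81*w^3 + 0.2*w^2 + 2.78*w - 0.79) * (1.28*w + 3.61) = 1.0368*w^5 - 0.6727*w^4 - 9.8881*w^3 + 4.2804*w^2 + 9.0246*w - 2.8519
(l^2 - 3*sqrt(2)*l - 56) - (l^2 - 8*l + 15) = -3*sqrt(2)*l + 8*l - 71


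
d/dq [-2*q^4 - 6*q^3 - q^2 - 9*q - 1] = -8*q^3 - 18*q^2 - 2*q - 9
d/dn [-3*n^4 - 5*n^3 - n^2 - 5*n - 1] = -12*n^3 - 15*n^2 - 2*n - 5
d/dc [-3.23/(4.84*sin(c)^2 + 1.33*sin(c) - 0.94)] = (31.2664*sin(c) + 4.2959)*cos(c)/(4.84*sin(c)^2 + 1.33*sin(c) - 0.94)^2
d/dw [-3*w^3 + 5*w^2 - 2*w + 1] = -9*w^2 + 10*w - 2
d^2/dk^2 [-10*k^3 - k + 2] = -60*k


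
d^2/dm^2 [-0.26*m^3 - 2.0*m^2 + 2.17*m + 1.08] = -1.56*m - 4.0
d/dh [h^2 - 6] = 2*h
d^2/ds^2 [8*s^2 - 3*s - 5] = 16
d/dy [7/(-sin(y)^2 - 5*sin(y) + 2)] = 7*(2*sin(y) + 5)*cos(y)/(sin(y)^2 + 5*sin(y) - 2)^2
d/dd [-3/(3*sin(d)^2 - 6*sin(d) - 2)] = 18*(sin(d) - 1)*cos(d)/(-3*sin(d)^2 + 6*sin(d) + 2)^2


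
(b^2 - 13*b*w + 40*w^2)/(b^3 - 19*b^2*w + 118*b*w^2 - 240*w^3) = 1/(b - 6*w)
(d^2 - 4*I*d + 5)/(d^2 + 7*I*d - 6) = (d - 5*I)/(d + 6*I)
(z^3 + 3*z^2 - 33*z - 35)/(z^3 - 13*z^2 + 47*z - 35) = (z^2 + 8*z + 7)/(z^2 - 8*z + 7)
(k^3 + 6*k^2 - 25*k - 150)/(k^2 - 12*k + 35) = (k^2 + 11*k + 30)/(k - 7)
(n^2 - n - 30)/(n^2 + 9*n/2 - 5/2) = 2*(n - 6)/(2*n - 1)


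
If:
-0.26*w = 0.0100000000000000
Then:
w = -0.04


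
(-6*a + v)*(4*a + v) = -24*a^2 - 2*a*v + v^2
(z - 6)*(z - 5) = z^2 - 11*z + 30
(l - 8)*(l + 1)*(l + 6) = l^3 - l^2 - 50*l - 48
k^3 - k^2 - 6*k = k*(k - 3)*(k + 2)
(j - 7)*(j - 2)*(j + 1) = j^3 - 8*j^2 + 5*j + 14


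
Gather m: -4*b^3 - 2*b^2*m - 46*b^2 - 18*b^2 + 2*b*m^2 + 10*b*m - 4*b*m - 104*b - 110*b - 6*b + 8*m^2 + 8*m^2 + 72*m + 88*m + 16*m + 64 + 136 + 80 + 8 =-4*b^3 - 64*b^2 - 220*b + m^2*(2*b + 16) + m*(-2*b^2 + 6*b + 176) + 288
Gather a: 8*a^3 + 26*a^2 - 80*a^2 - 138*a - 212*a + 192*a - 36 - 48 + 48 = 8*a^3 - 54*a^2 - 158*a - 36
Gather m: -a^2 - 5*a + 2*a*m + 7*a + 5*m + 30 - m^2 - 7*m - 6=-a^2 + 2*a - m^2 + m*(2*a - 2) + 24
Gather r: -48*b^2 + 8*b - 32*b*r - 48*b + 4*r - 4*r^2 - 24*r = -48*b^2 - 40*b - 4*r^2 + r*(-32*b - 20)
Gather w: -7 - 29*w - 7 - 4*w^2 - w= -4*w^2 - 30*w - 14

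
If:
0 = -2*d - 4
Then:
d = -2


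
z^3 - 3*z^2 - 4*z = z*(z - 4)*(z + 1)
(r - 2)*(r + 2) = r^2 - 4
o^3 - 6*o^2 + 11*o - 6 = (o - 3)*(o - 2)*(o - 1)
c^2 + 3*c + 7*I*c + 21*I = (c + 3)*(c + 7*I)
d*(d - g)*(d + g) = d^3 - d*g^2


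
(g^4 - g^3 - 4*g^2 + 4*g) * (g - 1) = g^5 - 2*g^4 - 3*g^3 + 8*g^2 - 4*g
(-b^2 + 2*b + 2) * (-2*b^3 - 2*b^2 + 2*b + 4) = 2*b^5 - 2*b^4 - 10*b^3 - 4*b^2 + 12*b + 8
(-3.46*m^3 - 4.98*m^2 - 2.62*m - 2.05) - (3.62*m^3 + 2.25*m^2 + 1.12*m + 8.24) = -7.08*m^3 - 7.23*m^2 - 3.74*m - 10.29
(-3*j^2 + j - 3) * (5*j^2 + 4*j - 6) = -15*j^4 - 7*j^3 + 7*j^2 - 18*j + 18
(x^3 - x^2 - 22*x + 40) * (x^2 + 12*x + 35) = x^5 + 11*x^4 + x^3 - 259*x^2 - 290*x + 1400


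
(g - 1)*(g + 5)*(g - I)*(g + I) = g^4 + 4*g^3 - 4*g^2 + 4*g - 5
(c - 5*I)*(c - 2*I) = c^2 - 7*I*c - 10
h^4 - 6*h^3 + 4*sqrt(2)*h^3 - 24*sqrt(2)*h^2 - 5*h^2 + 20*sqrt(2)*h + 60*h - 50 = (h - 5)*(h - 1)*(h - sqrt(2))*(h + 5*sqrt(2))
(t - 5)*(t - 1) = t^2 - 6*t + 5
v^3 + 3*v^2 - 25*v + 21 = (v - 3)*(v - 1)*(v + 7)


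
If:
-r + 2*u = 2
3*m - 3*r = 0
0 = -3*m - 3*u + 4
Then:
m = 2/9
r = 2/9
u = 10/9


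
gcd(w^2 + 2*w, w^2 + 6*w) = w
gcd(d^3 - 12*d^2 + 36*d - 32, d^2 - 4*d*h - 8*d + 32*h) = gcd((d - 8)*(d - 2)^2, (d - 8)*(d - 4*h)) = d - 8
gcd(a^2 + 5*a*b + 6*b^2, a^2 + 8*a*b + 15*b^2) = a + 3*b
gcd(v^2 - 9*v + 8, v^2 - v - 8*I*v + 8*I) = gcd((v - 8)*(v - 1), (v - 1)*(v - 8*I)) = v - 1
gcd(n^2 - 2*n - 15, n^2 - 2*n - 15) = n^2 - 2*n - 15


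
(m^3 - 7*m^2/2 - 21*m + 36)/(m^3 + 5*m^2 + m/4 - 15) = 2*(m - 6)/(2*m + 5)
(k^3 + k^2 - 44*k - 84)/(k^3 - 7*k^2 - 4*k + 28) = (k + 6)/(k - 2)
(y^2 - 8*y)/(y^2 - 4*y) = (y - 8)/(y - 4)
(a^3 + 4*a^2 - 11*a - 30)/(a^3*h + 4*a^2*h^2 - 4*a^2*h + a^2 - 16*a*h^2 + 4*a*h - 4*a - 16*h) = (a^3 + 4*a^2 - 11*a - 30)/(a^3*h + 4*a^2*h^2 - 4*a^2*h + a^2 - 16*a*h^2 + 4*a*h - 4*a - 16*h)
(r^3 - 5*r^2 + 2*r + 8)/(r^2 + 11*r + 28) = (r^3 - 5*r^2 + 2*r + 8)/(r^2 + 11*r + 28)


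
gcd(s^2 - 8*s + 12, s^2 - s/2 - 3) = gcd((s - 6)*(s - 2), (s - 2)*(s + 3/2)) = s - 2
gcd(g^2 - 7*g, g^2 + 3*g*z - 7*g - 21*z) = g - 7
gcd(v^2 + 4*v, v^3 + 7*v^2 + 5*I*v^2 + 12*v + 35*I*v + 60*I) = v + 4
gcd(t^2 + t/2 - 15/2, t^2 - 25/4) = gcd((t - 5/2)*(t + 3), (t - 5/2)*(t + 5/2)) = t - 5/2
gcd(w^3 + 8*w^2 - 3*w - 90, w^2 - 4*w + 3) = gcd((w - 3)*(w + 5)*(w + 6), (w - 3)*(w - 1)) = w - 3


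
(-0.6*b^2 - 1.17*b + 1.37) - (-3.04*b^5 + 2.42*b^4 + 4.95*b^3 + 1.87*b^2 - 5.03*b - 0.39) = 3.04*b^5 - 2.42*b^4 - 4.95*b^3 - 2.47*b^2 + 3.86*b + 1.76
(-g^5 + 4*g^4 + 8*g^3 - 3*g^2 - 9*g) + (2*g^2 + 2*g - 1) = -g^5 + 4*g^4 + 8*g^3 - g^2 - 7*g - 1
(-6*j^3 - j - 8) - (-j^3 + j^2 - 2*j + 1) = -5*j^3 - j^2 + j - 9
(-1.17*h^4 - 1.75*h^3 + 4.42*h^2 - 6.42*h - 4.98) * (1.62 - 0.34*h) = 0.3978*h^5 - 1.3004*h^4 - 4.3378*h^3 + 9.3432*h^2 - 8.7072*h - 8.0676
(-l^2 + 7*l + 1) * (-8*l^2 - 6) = 8*l^4 - 56*l^3 - 2*l^2 - 42*l - 6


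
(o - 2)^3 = o^3 - 6*o^2 + 12*o - 8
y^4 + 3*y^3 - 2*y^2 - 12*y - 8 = (y - 2)*(y + 1)*(y + 2)^2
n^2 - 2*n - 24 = (n - 6)*(n + 4)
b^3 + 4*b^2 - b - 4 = (b - 1)*(b + 1)*(b + 4)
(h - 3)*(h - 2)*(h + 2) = h^3 - 3*h^2 - 4*h + 12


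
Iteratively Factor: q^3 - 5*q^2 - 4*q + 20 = (q + 2)*(q^2 - 7*q + 10) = (q - 5)*(q + 2)*(q - 2)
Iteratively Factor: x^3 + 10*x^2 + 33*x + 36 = (x + 4)*(x^2 + 6*x + 9) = (x + 3)*(x + 4)*(x + 3)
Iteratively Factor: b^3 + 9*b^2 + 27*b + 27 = (b + 3)*(b^2 + 6*b + 9) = (b + 3)^2*(b + 3)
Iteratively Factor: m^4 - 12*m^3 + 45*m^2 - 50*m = (m - 5)*(m^3 - 7*m^2 + 10*m) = (m - 5)*(m - 2)*(m^2 - 5*m) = (m - 5)^2*(m - 2)*(m)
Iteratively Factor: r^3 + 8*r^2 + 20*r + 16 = (r + 4)*(r^2 + 4*r + 4) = (r + 2)*(r + 4)*(r + 2)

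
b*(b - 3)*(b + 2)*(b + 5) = b^4 + 4*b^3 - 11*b^2 - 30*b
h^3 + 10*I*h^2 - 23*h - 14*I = (h + I)*(h + 2*I)*(h + 7*I)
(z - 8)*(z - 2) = z^2 - 10*z + 16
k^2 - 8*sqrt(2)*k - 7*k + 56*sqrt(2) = (k - 7)*(k - 8*sqrt(2))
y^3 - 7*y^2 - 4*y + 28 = (y - 7)*(y - 2)*(y + 2)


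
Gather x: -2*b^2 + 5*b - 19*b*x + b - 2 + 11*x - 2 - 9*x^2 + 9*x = -2*b^2 + 6*b - 9*x^2 + x*(20 - 19*b) - 4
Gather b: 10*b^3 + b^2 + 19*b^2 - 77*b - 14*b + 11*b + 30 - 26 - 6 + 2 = 10*b^3 + 20*b^2 - 80*b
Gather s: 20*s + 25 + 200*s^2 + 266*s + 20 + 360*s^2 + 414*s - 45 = 560*s^2 + 700*s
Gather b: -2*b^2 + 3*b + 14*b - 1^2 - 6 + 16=-2*b^2 + 17*b + 9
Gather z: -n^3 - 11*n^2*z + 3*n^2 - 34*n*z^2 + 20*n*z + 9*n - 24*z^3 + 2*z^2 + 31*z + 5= -n^3 + 3*n^2 + 9*n - 24*z^3 + z^2*(2 - 34*n) + z*(-11*n^2 + 20*n + 31) + 5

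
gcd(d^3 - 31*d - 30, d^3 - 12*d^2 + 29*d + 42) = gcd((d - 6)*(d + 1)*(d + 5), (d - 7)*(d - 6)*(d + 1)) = d^2 - 5*d - 6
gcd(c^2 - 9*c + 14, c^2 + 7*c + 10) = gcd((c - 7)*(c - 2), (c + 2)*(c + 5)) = 1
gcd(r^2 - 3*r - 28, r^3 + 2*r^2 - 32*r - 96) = r + 4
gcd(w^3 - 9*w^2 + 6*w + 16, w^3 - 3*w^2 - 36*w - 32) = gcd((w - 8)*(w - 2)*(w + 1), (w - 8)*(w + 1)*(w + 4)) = w^2 - 7*w - 8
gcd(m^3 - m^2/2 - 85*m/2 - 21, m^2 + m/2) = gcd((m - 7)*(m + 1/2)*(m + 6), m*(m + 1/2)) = m + 1/2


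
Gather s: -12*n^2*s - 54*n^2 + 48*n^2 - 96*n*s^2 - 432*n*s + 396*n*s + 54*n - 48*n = -6*n^2 - 96*n*s^2 + 6*n + s*(-12*n^2 - 36*n)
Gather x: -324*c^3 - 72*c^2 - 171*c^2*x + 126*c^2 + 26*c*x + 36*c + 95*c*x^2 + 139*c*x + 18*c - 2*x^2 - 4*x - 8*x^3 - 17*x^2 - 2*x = -324*c^3 + 54*c^2 + 54*c - 8*x^3 + x^2*(95*c - 19) + x*(-171*c^2 + 165*c - 6)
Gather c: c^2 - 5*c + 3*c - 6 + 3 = c^2 - 2*c - 3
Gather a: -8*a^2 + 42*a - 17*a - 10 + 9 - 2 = -8*a^2 + 25*a - 3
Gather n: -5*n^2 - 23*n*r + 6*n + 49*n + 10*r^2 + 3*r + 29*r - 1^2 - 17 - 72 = -5*n^2 + n*(55 - 23*r) + 10*r^2 + 32*r - 90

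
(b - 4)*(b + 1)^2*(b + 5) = b^4 + 3*b^3 - 17*b^2 - 39*b - 20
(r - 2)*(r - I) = r^2 - 2*r - I*r + 2*I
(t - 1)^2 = t^2 - 2*t + 1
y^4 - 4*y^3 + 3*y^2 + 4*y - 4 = (y - 2)^2*(y - 1)*(y + 1)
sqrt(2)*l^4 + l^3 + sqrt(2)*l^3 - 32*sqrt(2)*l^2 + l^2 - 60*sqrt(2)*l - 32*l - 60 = (l - 6)*(l + 2)*(l + 5)*(sqrt(2)*l + 1)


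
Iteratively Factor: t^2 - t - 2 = (t - 2)*(t + 1)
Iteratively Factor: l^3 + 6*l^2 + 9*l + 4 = (l + 4)*(l^2 + 2*l + 1) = (l + 1)*(l + 4)*(l + 1)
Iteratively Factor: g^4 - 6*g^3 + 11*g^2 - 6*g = (g - 3)*(g^3 - 3*g^2 + 2*g) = (g - 3)*(g - 1)*(g^2 - 2*g) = (g - 3)*(g - 2)*(g - 1)*(g)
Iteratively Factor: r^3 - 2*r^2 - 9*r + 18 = (r - 3)*(r^2 + r - 6) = (r - 3)*(r - 2)*(r + 3)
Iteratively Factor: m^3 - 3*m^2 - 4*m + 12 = (m - 3)*(m^2 - 4) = (m - 3)*(m - 2)*(m + 2)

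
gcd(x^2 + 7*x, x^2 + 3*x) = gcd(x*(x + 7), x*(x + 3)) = x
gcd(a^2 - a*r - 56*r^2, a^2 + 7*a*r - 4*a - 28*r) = a + 7*r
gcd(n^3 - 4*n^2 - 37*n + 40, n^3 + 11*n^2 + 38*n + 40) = n + 5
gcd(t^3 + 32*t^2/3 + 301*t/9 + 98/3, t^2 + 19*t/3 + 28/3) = t + 7/3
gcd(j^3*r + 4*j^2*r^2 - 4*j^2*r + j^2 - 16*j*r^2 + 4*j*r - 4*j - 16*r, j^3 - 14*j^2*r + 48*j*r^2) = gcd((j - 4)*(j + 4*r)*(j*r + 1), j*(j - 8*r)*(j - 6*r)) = 1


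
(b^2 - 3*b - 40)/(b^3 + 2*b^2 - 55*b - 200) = 1/(b + 5)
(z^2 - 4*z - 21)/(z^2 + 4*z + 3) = (z - 7)/(z + 1)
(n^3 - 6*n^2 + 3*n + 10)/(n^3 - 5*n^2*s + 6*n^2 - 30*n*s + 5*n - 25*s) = (-n^2 + 7*n - 10)/(-n^2 + 5*n*s - 5*n + 25*s)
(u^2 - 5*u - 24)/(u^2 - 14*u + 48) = (u + 3)/(u - 6)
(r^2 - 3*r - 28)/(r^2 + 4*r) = (r - 7)/r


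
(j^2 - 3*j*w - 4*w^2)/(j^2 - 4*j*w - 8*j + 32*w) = (j + w)/(j - 8)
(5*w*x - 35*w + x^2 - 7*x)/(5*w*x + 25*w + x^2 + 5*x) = (x - 7)/(x + 5)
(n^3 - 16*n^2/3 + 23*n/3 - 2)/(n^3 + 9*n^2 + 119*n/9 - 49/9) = 3*(n^2 - 5*n + 6)/(3*n^2 + 28*n + 49)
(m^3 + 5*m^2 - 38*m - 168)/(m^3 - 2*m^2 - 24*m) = (m + 7)/m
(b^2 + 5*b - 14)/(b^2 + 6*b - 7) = (b - 2)/(b - 1)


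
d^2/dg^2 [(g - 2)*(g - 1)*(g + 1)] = 6*g - 4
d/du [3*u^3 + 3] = 9*u^2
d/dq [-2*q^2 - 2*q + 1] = -4*q - 2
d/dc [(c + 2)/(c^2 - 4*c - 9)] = (c^2 - 4*c - 2*(c - 2)*(c + 2) - 9)/(-c^2 + 4*c + 9)^2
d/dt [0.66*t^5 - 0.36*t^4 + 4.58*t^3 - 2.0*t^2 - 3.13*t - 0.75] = 3.3*t^4 - 1.44*t^3 + 13.74*t^2 - 4.0*t - 3.13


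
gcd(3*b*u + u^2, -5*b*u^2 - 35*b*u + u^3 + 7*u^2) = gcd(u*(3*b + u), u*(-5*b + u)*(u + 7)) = u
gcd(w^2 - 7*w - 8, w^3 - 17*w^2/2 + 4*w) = w - 8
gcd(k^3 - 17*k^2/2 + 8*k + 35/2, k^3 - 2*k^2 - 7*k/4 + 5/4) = k^2 - 3*k/2 - 5/2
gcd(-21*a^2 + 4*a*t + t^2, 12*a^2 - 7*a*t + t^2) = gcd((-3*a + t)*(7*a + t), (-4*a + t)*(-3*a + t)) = -3*a + t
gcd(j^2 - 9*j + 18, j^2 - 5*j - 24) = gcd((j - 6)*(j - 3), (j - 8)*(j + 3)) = 1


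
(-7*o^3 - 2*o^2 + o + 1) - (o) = -7*o^3 - 2*o^2 + 1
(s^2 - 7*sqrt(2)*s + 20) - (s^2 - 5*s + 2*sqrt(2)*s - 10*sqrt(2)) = -9*sqrt(2)*s + 5*s + 10*sqrt(2) + 20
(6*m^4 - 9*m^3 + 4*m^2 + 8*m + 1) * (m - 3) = 6*m^5 - 27*m^4 + 31*m^3 - 4*m^2 - 23*m - 3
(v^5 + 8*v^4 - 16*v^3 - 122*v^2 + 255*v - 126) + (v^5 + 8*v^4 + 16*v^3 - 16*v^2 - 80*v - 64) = 2*v^5 + 16*v^4 - 138*v^2 + 175*v - 190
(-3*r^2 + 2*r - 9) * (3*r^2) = -9*r^4 + 6*r^3 - 27*r^2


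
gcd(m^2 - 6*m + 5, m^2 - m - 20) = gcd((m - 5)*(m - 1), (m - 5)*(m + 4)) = m - 5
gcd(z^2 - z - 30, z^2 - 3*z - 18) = z - 6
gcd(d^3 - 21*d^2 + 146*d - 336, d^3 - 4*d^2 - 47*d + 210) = d - 6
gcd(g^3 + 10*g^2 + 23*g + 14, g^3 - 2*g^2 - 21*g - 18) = g + 1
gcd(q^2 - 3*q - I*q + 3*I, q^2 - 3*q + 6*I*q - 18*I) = q - 3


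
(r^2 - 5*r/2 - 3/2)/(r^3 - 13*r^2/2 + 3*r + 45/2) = (2*r + 1)/(2*r^2 - 7*r - 15)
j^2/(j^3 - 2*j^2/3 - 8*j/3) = 3*j/(3*j^2 - 2*j - 8)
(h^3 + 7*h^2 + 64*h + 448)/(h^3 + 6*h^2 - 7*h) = (h^2 + 64)/(h*(h - 1))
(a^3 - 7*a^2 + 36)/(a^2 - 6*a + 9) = (a^2 - 4*a - 12)/(a - 3)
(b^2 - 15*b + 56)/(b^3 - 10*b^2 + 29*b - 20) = (b^2 - 15*b + 56)/(b^3 - 10*b^2 + 29*b - 20)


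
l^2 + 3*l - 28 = (l - 4)*(l + 7)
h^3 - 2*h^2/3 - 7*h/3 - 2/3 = (h - 2)*(h + 1/3)*(h + 1)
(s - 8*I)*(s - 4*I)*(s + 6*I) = s^3 - 6*I*s^2 + 40*s - 192*I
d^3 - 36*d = d*(d - 6)*(d + 6)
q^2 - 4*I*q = q*(q - 4*I)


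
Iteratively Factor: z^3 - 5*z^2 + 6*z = (z - 3)*(z^2 - 2*z) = z*(z - 3)*(z - 2)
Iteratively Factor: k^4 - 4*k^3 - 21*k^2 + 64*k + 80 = (k + 4)*(k^3 - 8*k^2 + 11*k + 20) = (k + 1)*(k + 4)*(k^2 - 9*k + 20) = (k - 4)*(k + 1)*(k + 4)*(k - 5)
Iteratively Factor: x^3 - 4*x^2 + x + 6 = (x - 3)*(x^2 - x - 2) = (x - 3)*(x - 2)*(x + 1)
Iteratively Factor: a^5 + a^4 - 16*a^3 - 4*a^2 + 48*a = (a + 4)*(a^4 - 3*a^3 - 4*a^2 + 12*a) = (a - 2)*(a + 4)*(a^3 - a^2 - 6*a) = a*(a - 2)*(a + 4)*(a^2 - a - 6) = a*(a - 3)*(a - 2)*(a + 4)*(a + 2)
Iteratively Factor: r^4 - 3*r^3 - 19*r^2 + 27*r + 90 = (r + 3)*(r^3 - 6*r^2 - r + 30) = (r + 2)*(r + 3)*(r^2 - 8*r + 15) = (r - 3)*(r + 2)*(r + 3)*(r - 5)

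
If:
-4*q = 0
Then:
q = 0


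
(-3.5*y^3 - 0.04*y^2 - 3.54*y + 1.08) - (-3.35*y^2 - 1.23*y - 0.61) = -3.5*y^3 + 3.31*y^2 - 2.31*y + 1.69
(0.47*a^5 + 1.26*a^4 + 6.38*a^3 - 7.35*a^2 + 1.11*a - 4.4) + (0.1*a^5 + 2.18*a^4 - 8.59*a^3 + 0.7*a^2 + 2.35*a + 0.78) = 0.57*a^5 + 3.44*a^4 - 2.21*a^3 - 6.65*a^2 + 3.46*a - 3.62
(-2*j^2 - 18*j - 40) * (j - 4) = -2*j^3 - 10*j^2 + 32*j + 160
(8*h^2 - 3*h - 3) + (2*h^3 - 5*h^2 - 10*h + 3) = 2*h^3 + 3*h^2 - 13*h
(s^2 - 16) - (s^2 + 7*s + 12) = -7*s - 28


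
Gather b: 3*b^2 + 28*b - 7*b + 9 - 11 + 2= 3*b^2 + 21*b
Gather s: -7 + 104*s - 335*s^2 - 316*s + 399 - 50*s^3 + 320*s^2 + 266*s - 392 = -50*s^3 - 15*s^2 + 54*s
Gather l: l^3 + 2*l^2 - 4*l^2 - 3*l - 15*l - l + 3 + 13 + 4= l^3 - 2*l^2 - 19*l + 20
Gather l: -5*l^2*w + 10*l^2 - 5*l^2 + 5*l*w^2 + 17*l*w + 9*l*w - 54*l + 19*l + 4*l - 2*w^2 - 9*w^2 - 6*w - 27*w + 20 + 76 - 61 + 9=l^2*(5 - 5*w) + l*(5*w^2 + 26*w - 31) - 11*w^2 - 33*w + 44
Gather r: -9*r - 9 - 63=-9*r - 72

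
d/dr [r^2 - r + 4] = 2*r - 1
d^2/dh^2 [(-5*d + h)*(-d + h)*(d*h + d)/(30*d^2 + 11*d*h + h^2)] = d^2*(-14100*d^4 + 4500*d^3*h + 6670*d^3 + 3060*d^2*h^2 + 1410*d^2*h + 324*d*h^3 - 150*d*h^2 - 34*h^3)/(27000*d^6 + 29700*d^5*h + 13590*d^4*h^2 + 3311*d^3*h^3 + 453*d^2*h^4 + 33*d*h^5 + h^6)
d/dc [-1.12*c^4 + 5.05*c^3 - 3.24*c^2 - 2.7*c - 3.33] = -4.48*c^3 + 15.15*c^2 - 6.48*c - 2.7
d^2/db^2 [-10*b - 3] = 0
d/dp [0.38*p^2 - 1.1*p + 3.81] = 0.76*p - 1.1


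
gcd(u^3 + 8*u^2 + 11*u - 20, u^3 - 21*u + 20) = u^2 + 4*u - 5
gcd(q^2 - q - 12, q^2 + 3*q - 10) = 1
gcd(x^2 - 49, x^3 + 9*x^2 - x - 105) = x + 7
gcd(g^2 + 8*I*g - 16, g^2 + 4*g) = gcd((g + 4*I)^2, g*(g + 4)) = 1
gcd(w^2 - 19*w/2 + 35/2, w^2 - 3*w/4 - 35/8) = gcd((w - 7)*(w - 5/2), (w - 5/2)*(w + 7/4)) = w - 5/2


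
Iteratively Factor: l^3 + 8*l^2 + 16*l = (l + 4)*(l^2 + 4*l) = l*(l + 4)*(l + 4)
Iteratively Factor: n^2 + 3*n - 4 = (n + 4)*(n - 1)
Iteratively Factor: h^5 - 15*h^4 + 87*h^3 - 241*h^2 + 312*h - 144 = (h - 4)*(h^4 - 11*h^3 + 43*h^2 - 69*h + 36) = (h - 4)*(h - 1)*(h^3 - 10*h^2 + 33*h - 36) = (h - 4)*(h - 3)*(h - 1)*(h^2 - 7*h + 12) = (h - 4)^2*(h - 3)*(h - 1)*(h - 3)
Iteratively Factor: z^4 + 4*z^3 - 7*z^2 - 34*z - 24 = (z + 1)*(z^3 + 3*z^2 - 10*z - 24) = (z - 3)*(z + 1)*(z^2 + 6*z + 8) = (z - 3)*(z + 1)*(z + 4)*(z + 2)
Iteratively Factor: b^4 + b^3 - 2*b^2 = (b + 2)*(b^3 - b^2) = b*(b + 2)*(b^2 - b) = b*(b - 1)*(b + 2)*(b)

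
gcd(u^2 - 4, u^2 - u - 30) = 1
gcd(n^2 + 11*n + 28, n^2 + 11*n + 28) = n^2 + 11*n + 28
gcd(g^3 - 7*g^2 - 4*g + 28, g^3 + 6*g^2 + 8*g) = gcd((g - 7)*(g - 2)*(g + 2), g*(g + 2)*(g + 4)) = g + 2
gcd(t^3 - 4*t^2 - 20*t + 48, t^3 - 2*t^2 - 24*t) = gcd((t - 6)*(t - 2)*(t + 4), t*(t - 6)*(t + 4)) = t^2 - 2*t - 24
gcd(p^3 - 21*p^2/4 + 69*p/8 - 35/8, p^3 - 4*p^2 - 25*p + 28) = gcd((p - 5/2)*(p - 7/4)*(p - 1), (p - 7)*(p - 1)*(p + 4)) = p - 1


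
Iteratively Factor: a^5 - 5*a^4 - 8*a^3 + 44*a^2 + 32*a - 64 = (a + 2)*(a^4 - 7*a^3 + 6*a^2 + 32*a - 32) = (a + 2)^2*(a^3 - 9*a^2 + 24*a - 16) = (a - 1)*(a + 2)^2*(a^2 - 8*a + 16) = (a - 4)*(a - 1)*(a + 2)^2*(a - 4)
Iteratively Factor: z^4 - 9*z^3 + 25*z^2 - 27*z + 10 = (z - 5)*(z^3 - 4*z^2 + 5*z - 2) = (z - 5)*(z - 1)*(z^2 - 3*z + 2) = (z - 5)*(z - 1)^2*(z - 2)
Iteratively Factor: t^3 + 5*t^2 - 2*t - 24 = (t - 2)*(t^2 + 7*t + 12) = (t - 2)*(t + 3)*(t + 4)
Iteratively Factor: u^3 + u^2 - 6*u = (u - 2)*(u^2 + 3*u) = u*(u - 2)*(u + 3)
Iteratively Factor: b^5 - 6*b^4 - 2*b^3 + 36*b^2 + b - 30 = (b - 5)*(b^4 - b^3 - 7*b^2 + b + 6) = (b - 5)*(b - 3)*(b^3 + 2*b^2 - b - 2) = (b - 5)*(b - 3)*(b - 1)*(b^2 + 3*b + 2) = (b - 5)*(b - 3)*(b - 1)*(b + 1)*(b + 2)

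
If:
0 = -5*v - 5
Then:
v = -1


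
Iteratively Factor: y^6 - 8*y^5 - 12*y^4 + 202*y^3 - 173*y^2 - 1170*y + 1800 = (y - 5)*(y^5 - 3*y^4 - 27*y^3 + 67*y^2 + 162*y - 360) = (y - 5)*(y - 3)*(y^4 - 27*y^2 - 14*y + 120) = (y - 5)*(y - 3)*(y + 4)*(y^3 - 4*y^2 - 11*y + 30) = (y - 5)*(y - 3)*(y + 3)*(y + 4)*(y^2 - 7*y + 10) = (y - 5)^2*(y - 3)*(y + 3)*(y + 4)*(y - 2)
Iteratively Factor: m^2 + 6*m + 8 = (m + 4)*(m + 2)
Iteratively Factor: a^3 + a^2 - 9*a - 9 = (a + 1)*(a^2 - 9) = (a + 1)*(a + 3)*(a - 3)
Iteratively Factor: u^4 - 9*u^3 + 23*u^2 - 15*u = (u - 1)*(u^3 - 8*u^2 + 15*u) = (u - 3)*(u - 1)*(u^2 - 5*u) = (u - 5)*(u - 3)*(u - 1)*(u)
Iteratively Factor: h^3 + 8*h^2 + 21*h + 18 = (h + 3)*(h^2 + 5*h + 6) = (h + 3)^2*(h + 2)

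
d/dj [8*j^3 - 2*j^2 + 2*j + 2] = 24*j^2 - 4*j + 2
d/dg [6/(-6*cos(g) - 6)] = -sin(g)/(cos(g) + 1)^2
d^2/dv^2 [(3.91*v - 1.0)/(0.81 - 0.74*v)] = (8.88178419700125e-16*v - 3.592108)/(0.74*v - 0.81)^3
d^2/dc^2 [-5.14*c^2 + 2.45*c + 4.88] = -10.2800000000000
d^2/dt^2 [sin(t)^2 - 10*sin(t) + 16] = 10*sin(t) + 2*cos(2*t)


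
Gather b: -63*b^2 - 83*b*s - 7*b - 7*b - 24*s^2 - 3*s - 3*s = -63*b^2 + b*(-83*s - 14) - 24*s^2 - 6*s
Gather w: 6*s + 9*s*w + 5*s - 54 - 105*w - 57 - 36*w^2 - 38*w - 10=11*s - 36*w^2 + w*(9*s - 143) - 121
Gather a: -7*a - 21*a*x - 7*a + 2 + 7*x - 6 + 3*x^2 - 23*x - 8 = a*(-21*x - 14) + 3*x^2 - 16*x - 12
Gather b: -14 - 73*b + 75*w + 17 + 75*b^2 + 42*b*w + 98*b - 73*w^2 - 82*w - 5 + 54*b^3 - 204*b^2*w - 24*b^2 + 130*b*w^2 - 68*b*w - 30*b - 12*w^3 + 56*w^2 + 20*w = 54*b^3 + b^2*(51 - 204*w) + b*(130*w^2 - 26*w - 5) - 12*w^3 - 17*w^2 + 13*w - 2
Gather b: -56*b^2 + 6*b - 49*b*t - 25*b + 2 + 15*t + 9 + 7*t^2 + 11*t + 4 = -56*b^2 + b*(-49*t - 19) + 7*t^2 + 26*t + 15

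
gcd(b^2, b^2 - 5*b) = b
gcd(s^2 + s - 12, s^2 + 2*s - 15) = s - 3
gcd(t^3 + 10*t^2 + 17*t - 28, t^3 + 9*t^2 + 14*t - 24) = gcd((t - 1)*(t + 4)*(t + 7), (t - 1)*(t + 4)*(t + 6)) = t^2 + 3*t - 4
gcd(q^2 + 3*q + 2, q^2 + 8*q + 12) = q + 2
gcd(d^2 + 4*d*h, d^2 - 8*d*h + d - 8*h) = 1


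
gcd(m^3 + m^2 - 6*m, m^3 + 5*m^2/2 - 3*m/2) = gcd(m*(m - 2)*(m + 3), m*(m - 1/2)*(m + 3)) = m^2 + 3*m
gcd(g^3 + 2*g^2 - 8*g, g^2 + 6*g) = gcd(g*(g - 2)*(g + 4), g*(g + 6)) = g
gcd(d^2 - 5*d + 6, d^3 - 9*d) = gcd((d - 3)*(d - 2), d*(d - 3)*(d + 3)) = d - 3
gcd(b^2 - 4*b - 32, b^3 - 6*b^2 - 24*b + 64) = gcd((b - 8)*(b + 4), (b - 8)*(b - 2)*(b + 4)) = b^2 - 4*b - 32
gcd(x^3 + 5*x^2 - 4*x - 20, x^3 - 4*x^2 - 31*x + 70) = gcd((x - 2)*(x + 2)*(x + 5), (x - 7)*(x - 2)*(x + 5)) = x^2 + 3*x - 10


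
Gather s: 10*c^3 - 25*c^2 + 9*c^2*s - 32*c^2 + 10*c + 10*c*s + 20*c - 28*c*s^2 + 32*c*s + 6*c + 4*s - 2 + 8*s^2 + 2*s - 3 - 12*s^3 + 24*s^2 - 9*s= 10*c^3 - 57*c^2 + 36*c - 12*s^3 + s^2*(32 - 28*c) + s*(9*c^2 + 42*c - 3) - 5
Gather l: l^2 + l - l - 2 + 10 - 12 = l^2 - 4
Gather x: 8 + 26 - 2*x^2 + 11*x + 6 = -2*x^2 + 11*x + 40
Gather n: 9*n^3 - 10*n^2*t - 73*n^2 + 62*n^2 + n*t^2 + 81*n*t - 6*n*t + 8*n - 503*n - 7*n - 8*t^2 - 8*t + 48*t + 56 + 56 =9*n^3 + n^2*(-10*t - 11) + n*(t^2 + 75*t - 502) - 8*t^2 + 40*t + 112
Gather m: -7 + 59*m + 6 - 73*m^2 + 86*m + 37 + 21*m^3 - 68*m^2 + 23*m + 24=21*m^3 - 141*m^2 + 168*m + 60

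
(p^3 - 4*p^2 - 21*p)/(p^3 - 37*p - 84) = p/(p + 4)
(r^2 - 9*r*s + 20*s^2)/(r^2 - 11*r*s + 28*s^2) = (r - 5*s)/(r - 7*s)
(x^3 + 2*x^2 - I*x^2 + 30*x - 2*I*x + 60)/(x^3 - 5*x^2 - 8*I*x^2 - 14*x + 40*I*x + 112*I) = (x^2 - I*x + 30)/(x^2 - x*(7 + 8*I) + 56*I)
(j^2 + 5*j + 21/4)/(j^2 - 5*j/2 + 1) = (4*j^2 + 20*j + 21)/(2*(2*j^2 - 5*j + 2))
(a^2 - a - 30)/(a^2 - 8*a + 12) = (a + 5)/(a - 2)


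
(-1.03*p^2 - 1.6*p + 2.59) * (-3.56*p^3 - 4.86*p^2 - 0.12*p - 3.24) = 3.6668*p^5 + 10.7018*p^4 - 1.3208*p^3 - 9.0582*p^2 + 4.8732*p - 8.3916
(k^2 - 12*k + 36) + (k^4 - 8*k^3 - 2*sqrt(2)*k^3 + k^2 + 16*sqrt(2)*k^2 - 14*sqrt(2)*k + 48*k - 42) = k^4 - 8*k^3 - 2*sqrt(2)*k^3 + 2*k^2 + 16*sqrt(2)*k^2 - 14*sqrt(2)*k + 36*k - 6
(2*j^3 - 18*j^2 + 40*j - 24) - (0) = 2*j^3 - 18*j^2 + 40*j - 24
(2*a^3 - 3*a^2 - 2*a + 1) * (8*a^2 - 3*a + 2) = 16*a^5 - 30*a^4 - 3*a^3 + 8*a^2 - 7*a + 2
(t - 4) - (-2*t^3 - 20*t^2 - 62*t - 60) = 2*t^3 + 20*t^2 + 63*t + 56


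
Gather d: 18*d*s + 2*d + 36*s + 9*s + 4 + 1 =d*(18*s + 2) + 45*s + 5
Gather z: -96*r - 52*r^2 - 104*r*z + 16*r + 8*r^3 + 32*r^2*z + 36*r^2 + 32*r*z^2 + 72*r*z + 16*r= 8*r^3 - 16*r^2 + 32*r*z^2 - 64*r + z*(32*r^2 - 32*r)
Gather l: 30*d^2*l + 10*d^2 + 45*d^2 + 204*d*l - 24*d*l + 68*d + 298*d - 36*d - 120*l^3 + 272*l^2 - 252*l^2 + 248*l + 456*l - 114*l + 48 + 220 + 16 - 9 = 55*d^2 + 330*d - 120*l^3 + 20*l^2 + l*(30*d^2 + 180*d + 590) + 275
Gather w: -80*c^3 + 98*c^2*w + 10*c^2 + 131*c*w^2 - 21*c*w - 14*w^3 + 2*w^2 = -80*c^3 + 10*c^2 - 14*w^3 + w^2*(131*c + 2) + w*(98*c^2 - 21*c)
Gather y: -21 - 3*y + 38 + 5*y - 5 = 2*y + 12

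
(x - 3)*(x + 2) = x^2 - x - 6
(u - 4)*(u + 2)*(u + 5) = u^3 + 3*u^2 - 18*u - 40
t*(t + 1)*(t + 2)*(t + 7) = t^4 + 10*t^3 + 23*t^2 + 14*t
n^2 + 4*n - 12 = (n - 2)*(n + 6)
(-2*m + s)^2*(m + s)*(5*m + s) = 20*m^4 + 4*m^3*s - 15*m^2*s^2 + 2*m*s^3 + s^4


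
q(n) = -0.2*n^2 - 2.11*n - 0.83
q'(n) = -0.4*n - 2.11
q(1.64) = -4.83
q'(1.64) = -2.77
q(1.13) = -3.47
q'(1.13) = -2.56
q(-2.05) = 2.66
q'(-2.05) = -1.29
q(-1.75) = 2.25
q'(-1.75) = -1.41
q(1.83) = -5.36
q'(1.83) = -2.84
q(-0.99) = 1.06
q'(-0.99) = -1.71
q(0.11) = -1.06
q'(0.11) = -2.15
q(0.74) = -2.50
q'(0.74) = -2.41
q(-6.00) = 4.63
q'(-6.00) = 0.29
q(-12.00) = -4.31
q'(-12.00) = 2.69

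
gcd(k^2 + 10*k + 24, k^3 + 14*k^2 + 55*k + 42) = k + 6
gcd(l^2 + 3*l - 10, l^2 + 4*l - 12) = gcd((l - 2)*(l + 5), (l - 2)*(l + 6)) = l - 2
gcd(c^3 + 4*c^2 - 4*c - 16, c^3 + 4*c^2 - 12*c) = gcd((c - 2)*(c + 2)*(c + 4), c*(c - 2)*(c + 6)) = c - 2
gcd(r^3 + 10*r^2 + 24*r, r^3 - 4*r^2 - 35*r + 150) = r + 6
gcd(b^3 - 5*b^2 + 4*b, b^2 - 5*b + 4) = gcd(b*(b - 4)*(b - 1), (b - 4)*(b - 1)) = b^2 - 5*b + 4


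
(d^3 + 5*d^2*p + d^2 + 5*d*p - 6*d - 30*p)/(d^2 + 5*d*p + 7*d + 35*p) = (d^2 + d - 6)/(d + 7)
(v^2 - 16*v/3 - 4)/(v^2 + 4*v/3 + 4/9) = 3*(v - 6)/(3*v + 2)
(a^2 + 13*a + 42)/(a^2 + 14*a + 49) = (a + 6)/(a + 7)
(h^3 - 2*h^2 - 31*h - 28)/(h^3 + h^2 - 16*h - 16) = (h - 7)/(h - 4)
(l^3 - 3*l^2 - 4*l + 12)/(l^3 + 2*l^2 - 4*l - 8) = (l - 3)/(l + 2)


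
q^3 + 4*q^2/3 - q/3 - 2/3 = (q - 2/3)*(q + 1)^2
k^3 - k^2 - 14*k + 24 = (k - 3)*(k - 2)*(k + 4)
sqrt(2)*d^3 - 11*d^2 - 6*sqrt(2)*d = d*(d - 6*sqrt(2))*(sqrt(2)*d + 1)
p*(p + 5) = p^2 + 5*p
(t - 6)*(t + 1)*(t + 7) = t^3 + 2*t^2 - 41*t - 42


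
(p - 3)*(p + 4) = p^2 + p - 12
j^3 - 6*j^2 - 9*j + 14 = (j - 7)*(j - 1)*(j + 2)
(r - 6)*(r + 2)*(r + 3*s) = r^3 + 3*r^2*s - 4*r^2 - 12*r*s - 12*r - 36*s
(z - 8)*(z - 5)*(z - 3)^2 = z^4 - 19*z^3 + 127*z^2 - 357*z + 360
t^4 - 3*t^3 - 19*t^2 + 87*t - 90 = (t - 3)^2*(t - 2)*(t + 5)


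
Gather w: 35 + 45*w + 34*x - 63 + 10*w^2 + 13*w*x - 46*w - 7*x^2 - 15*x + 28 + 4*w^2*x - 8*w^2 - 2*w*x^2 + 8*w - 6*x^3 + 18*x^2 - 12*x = w^2*(4*x + 2) + w*(-2*x^2 + 13*x + 7) - 6*x^3 + 11*x^2 + 7*x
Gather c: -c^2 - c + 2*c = -c^2 + c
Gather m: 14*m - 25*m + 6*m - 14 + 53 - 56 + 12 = -5*m - 5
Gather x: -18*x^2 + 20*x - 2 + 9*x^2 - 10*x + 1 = -9*x^2 + 10*x - 1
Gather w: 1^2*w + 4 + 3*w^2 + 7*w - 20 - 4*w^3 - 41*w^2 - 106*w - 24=-4*w^3 - 38*w^2 - 98*w - 40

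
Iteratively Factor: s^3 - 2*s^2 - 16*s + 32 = (s - 4)*(s^2 + 2*s - 8) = (s - 4)*(s - 2)*(s + 4)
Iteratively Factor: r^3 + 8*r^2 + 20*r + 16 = (r + 2)*(r^2 + 6*r + 8) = (r + 2)^2*(r + 4)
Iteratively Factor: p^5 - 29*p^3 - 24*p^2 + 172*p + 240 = (p - 5)*(p^4 + 5*p^3 - 4*p^2 - 44*p - 48) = (p - 5)*(p + 2)*(p^3 + 3*p^2 - 10*p - 24) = (p - 5)*(p - 3)*(p + 2)*(p^2 + 6*p + 8) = (p - 5)*(p - 3)*(p + 2)^2*(p + 4)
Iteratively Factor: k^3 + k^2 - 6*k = (k)*(k^2 + k - 6) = k*(k - 2)*(k + 3)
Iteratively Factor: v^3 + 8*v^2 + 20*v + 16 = (v + 2)*(v^2 + 6*v + 8) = (v + 2)^2*(v + 4)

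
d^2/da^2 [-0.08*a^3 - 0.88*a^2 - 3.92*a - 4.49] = -0.48*a - 1.76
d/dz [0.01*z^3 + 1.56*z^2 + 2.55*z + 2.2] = 0.03*z^2 + 3.12*z + 2.55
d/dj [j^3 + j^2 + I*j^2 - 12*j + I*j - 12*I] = 3*j^2 + 2*j*(1 + I) - 12 + I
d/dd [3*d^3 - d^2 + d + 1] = 9*d^2 - 2*d + 1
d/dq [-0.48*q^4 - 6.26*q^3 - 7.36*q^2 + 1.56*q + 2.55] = -1.92*q^3 - 18.78*q^2 - 14.72*q + 1.56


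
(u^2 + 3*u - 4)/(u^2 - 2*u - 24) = (u - 1)/(u - 6)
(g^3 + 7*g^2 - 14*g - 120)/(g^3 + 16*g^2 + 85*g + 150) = (g - 4)/(g + 5)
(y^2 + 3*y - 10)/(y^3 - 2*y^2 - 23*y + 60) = (y - 2)/(y^2 - 7*y + 12)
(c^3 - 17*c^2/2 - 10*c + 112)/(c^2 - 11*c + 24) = (c^2 - c/2 - 14)/(c - 3)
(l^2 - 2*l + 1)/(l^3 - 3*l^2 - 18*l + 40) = (l^2 - 2*l + 1)/(l^3 - 3*l^2 - 18*l + 40)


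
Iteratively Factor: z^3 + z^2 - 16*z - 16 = (z - 4)*(z^2 + 5*z + 4) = (z - 4)*(z + 4)*(z + 1)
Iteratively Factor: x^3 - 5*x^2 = (x)*(x^2 - 5*x) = x^2*(x - 5)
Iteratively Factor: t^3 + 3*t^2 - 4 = (t + 2)*(t^2 + t - 2) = (t - 1)*(t + 2)*(t + 2)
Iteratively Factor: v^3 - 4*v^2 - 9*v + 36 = (v - 4)*(v^2 - 9) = (v - 4)*(v + 3)*(v - 3)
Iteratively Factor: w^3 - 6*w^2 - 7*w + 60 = (w - 5)*(w^2 - w - 12) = (w - 5)*(w + 3)*(w - 4)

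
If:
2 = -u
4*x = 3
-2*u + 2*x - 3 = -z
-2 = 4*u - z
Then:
No Solution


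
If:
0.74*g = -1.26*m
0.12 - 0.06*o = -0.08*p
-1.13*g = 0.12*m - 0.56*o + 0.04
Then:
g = 0.704719101123595*p + 1.01932584269663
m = -0.413882646691635*p - 0.598651685393258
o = 1.33333333333333*p + 2.0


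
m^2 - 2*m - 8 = (m - 4)*(m + 2)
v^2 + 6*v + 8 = (v + 2)*(v + 4)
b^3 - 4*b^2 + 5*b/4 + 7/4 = (b - 7/2)*(b - 1)*(b + 1/2)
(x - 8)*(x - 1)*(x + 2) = x^3 - 7*x^2 - 10*x + 16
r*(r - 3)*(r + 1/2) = r^3 - 5*r^2/2 - 3*r/2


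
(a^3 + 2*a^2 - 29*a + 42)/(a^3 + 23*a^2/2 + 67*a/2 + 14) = 2*(a^2 - 5*a + 6)/(2*a^2 + 9*a + 4)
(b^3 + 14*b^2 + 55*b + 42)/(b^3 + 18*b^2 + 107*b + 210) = (b + 1)/(b + 5)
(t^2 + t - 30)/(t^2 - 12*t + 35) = (t + 6)/(t - 7)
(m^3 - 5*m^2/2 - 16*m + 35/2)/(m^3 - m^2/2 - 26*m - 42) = (m^2 - 6*m + 5)/(m^2 - 4*m - 12)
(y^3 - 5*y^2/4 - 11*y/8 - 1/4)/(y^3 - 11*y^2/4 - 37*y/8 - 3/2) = (4*y^2 - 7*y - 2)/(4*y^2 - 13*y - 12)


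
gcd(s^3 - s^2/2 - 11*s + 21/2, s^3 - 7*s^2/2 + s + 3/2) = s^2 - 4*s + 3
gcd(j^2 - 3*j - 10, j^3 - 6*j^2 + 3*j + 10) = j - 5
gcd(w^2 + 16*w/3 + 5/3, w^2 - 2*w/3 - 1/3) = w + 1/3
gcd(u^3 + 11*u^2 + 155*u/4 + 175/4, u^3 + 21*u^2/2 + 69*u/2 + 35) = u^2 + 17*u/2 + 35/2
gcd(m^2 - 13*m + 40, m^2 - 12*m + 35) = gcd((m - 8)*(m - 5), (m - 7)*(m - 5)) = m - 5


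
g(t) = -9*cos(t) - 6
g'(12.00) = -4.83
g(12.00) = -13.59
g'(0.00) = 0.00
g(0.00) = -15.00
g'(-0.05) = -0.45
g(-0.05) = -14.99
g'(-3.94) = 6.45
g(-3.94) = 0.28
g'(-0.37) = -3.25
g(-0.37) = -14.39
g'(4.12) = -7.47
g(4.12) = -0.97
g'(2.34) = 6.47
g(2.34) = 0.26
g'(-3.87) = 5.99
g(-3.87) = 0.72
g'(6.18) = -0.93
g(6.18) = -14.95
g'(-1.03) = -7.72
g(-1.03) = -10.63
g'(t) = 9*sin(t)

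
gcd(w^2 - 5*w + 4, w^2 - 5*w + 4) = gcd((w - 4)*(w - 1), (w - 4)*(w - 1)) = w^2 - 5*w + 4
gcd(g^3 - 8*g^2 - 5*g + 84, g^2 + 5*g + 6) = g + 3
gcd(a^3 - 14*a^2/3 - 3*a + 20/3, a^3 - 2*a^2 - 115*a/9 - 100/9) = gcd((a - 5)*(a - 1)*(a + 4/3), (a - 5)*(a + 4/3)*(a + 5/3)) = a^2 - 11*a/3 - 20/3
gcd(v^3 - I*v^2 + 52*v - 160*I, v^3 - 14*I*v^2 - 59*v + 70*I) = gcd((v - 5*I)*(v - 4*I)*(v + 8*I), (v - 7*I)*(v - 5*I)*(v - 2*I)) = v - 5*I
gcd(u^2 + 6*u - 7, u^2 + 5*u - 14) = u + 7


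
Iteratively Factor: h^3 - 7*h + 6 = (h - 1)*(h^2 + h - 6) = (h - 2)*(h - 1)*(h + 3)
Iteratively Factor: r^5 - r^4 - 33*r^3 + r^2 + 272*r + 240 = (r - 4)*(r^4 + 3*r^3 - 21*r^2 - 83*r - 60) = (r - 5)*(r - 4)*(r^3 + 8*r^2 + 19*r + 12) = (r - 5)*(r - 4)*(r + 4)*(r^2 + 4*r + 3) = (r - 5)*(r - 4)*(r + 3)*(r + 4)*(r + 1)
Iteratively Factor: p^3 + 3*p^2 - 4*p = (p)*(p^2 + 3*p - 4) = p*(p + 4)*(p - 1)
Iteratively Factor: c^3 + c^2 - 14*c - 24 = (c + 2)*(c^2 - c - 12) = (c + 2)*(c + 3)*(c - 4)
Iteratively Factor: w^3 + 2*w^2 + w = (w + 1)*(w^2 + w) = w*(w + 1)*(w + 1)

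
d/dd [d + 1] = 1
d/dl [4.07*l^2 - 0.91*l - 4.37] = 8.14*l - 0.91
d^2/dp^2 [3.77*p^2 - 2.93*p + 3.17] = 7.54000000000000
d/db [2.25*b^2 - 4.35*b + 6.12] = 4.5*b - 4.35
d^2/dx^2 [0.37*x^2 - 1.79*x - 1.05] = 0.740000000000000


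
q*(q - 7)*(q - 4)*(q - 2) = q^4 - 13*q^3 + 50*q^2 - 56*q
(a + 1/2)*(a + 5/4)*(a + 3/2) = a^3 + 13*a^2/4 + 13*a/4 + 15/16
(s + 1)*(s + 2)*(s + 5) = s^3 + 8*s^2 + 17*s + 10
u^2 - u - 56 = (u - 8)*(u + 7)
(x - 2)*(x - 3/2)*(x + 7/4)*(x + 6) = x^4 + 17*x^3/4 - 109*x^2/8 - 27*x/2 + 63/2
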